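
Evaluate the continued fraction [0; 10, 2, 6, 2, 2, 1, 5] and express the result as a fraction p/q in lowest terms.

a_0 = 0: 0/1
a_1 = 10: 1/10
a_2 = 2: 2/21
a_3 = 6: 13/136
a_4 = 2: 28/293
a_5 = 2: 69/722
a_6 = 1: 97/1015
a_7 = 5: 554/5797

554/5797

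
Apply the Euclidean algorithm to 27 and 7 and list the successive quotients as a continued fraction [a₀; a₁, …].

27 ÷ 7 → quotient 3, remainder 6
7 ÷ 6 → quotient 1, remainder 1
6 ÷ 1 → quotient 6, remainder 0

[3; 1, 6]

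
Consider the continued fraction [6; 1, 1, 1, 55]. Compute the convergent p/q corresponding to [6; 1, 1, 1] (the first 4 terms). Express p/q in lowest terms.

Use the convergent recurrence hₖ = aₖ·hₖ₋₁ + hₖ₋₂ (and likewise for the denominators kₖ):
a_0 = 6: 6/1
a_1 = 1: 7/1
a_2 = 1: 13/2
a_3 = 1: 20/3

20/3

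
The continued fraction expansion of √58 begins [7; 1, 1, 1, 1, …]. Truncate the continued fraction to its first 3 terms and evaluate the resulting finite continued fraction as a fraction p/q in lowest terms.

a_0 = 7: 7/1
a_1 = 1: 8/1
a_2 = 1: 15/2

15/2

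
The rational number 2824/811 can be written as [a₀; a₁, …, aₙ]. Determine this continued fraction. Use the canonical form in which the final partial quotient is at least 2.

[3; 2, 13, 2, 14]

2824 = 3·811 + 391, so a_0 = 3
811 = 2·391 + 29, so a_1 = 2
391 = 13·29 + 14, so a_2 = 13
29 = 2·14 + 1, so a_3 = 2
14 = 14·1 + 0, so a_4 = 14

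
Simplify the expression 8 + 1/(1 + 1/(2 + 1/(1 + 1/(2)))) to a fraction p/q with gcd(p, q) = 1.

96/11

a_0 = 8: 8/1
a_1 = 1: 9/1
a_2 = 2: 26/3
a_3 = 1: 35/4
a_4 = 2: 96/11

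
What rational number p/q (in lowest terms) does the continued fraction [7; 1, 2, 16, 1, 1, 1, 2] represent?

a_0 = 7: 7/1
a_1 = 1: 8/1
a_2 = 2: 23/3
a_3 = 16: 376/49
a_4 = 1: 399/52
a_5 = 1: 775/101
a_6 = 1: 1174/153
a_7 = 2: 3123/407

3123/407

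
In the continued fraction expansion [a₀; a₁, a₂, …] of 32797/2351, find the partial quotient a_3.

Run the Euclidean algorithm, recording each quotient:
⌊32797/2351⌋ = 13, remainder 2234
⌊2351/2234⌋ = 1, remainder 117
⌊2234/117⌋ = 19, remainder 11
⌊117/11⌋ = 10, remainder 7

10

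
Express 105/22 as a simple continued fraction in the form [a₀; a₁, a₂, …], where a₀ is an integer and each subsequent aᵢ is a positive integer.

Repeatedly divide and take the remainder:
105 = 4·22 + 17, so a_0 = 4
22 = 1·17 + 5, so a_1 = 1
17 = 3·5 + 2, so a_2 = 3
5 = 2·2 + 1, so a_3 = 2
2 = 2·1 + 0, so a_4 = 2

[4; 1, 3, 2, 2]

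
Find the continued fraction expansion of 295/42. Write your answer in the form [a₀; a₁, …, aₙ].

Run the Euclidean algorithm, recording each quotient:
295 ÷ 42 → quotient 7, remainder 1
42 ÷ 1 → quotient 42, remainder 0

[7; 42]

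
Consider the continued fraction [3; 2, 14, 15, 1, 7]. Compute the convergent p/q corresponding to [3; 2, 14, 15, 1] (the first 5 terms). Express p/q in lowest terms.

1623/466

Work from the innermost term outward:
Start with 1.
15 + 1/(1/1) = 15 + 1/1 = 16/1
14 + 1/(16/1) = 14 + 1/16 = 225/16
2 + 1/(225/16) = 2 + 16/225 = 466/225
3 + 1/(466/225) = 3 + 225/466 = 1623/466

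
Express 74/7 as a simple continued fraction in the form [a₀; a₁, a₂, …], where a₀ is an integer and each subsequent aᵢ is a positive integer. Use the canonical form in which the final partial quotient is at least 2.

74 = 10·7 + 4, so a_0 = 10
7 = 1·4 + 3, so a_1 = 1
4 = 1·3 + 1, so a_2 = 1
3 = 3·1 + 0, so a_3 = 3

[10; 1, 1, 3]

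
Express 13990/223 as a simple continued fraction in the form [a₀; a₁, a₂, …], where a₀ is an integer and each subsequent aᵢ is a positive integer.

13990 ÷ 223 → quotient 62, remainder 164
223 ÷ 164 → quotient 1, remainder 59
164 ÷ 59 → quotient 2, remainder 46
59 ÷ 46 → quotient 1, remainder 13
46 ÷ 13 → quotient 3, remainder 7
13 ÷ 7 → quotient 1, remainder 6
7 ÷ 6 → quotient 1, remainder 1
6 ÷ 1 → quotient 6, remainder 0

[62; 1, 2, 1, 3, 1, 1, 6]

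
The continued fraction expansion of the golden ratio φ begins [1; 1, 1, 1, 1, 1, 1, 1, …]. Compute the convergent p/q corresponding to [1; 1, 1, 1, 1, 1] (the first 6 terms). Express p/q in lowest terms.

Start with 1.
1 + 1/(1/1) = 1 + 1/1 = 2/1
1 + 1/(2/1) = 1 + 1/2 = 3/2
1 + 1/(3/2) = 1 + 2/3 = 5/3
1 + 1/(5/3) = 1 + 3/5 = 8/5
1 + 1/(8/5) = 1 + 5/8 = 13/8

13/8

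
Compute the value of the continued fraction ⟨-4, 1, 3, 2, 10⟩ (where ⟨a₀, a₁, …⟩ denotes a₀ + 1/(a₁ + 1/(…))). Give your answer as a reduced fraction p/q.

-303/94

Use the convergent recurrence hₖ = aₖ·hₖ₋₁ + hₖ₋₂ (and likewise for the denominators kₖ):
a_0 = -4: -4/1
a_1 = 1: -3/1
a_2 = 3: -13/4
a_3 = 2: -29/9
a_4 = 10: -303/94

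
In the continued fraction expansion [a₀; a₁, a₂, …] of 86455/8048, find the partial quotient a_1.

1

Repeatedly divide and take the remainder:
86455 ÷ 8048 → quotient 10, remainder 5975
8048 ÷ 5975 → quotient 1, remainder 2073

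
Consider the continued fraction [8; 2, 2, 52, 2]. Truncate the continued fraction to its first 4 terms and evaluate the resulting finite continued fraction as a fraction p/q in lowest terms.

Use the convergent recurrence hₖ = aₖ·hₖ₋₁ + hₖ₋₂ (and likewise for the denominators kₖ):
a_0 = 8: 8/1
a_1 = 2: 17/2
a_2 = 2: 42/5
a_3 = 52: 2201/262

2201/262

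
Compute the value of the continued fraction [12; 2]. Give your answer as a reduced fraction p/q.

25/2

a_0 = 12: 12/1
a_1 = 2: 25/2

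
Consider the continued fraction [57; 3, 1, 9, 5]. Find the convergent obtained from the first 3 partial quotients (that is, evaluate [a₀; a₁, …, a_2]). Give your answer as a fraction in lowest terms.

Start with 1.
3 + 1/(1/1) = 3 + 1/1 = 4/1
57 + 1/(4/1) = 57 + 1/4 = 229/4

229/4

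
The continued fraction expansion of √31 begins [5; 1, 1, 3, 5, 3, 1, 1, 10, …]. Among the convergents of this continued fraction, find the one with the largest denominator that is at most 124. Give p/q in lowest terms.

657/118

List convergents until the denominator exceeds the bound:
a_0 = 5: 5/1  (≤ bound)
a_1 = 1: 6/1  (≤ bound)
a_2 = 1: 11/2  (≤ bound)
a_3 = 3: 39/7  (≤ bound)
a_4 = 5: 206/37  (≤ bound)
a_5 = 3: 657/118  (≤ bound)
a_6 = 1: 863/155  (> 124, stop)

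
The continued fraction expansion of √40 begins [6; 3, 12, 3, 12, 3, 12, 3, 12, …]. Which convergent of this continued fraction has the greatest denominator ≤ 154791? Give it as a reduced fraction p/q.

337434/53353

a_0 = 6: 6/1  (≤ bound)
a_1 = 3: 19/3  (≤ bound)
a_2 = 12: 234/37  (≤ bound)
a_3 = 3: 721/114  (≤ bound)
a_4 = 12: 8886/1405  (≤ bound)
a_5 = 3: 27379/4329  (≤ bound)
a_6 = 12: 337434/53353  (≤ bound)
a_7 = 3: 1039681/164388  (> 154791, stop)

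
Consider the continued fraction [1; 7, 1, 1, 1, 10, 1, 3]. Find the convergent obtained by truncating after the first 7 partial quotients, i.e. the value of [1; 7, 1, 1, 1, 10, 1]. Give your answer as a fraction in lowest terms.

a_0 = 1: 1/1
a_1 = 7: 8/7
a_2 = 1: 9/8
a_3 = 1: 17/15
a_4 = 1: 26/23
a_5 = 10: 277/245
a_6 = 1: 303/268

303/268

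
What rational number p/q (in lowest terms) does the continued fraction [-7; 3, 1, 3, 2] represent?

-229/34

Start with 2.
3 + 1/(2/1) = 3 + 1/2 = 7/2
1 + 1/(7/2) = 1 + 2/7 = 9/7
3 + 1/(9/7) = 3 + 7/9 = 34/9
-7 + 1/(34/9) = -7 + 9/34 = -229/34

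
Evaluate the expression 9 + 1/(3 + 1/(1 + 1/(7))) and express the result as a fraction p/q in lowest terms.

a_0 = 9: 9/1
a_1 = 3: 28/3
a_2 = 1: 37/4
a_3 = 7: 287/31

287/31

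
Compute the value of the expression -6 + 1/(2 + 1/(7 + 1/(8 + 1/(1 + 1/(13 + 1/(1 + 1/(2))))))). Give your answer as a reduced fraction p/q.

-33103/5983

Collapse the nested fraction from the inside out:
Start with 2.
1 + 1/(2/1) = 1 + 1/2 = 3/2
13 + 1/(3/2) = 13 + 2/3 = 41/3
1 + 1/(41/3) = 1 + 3/41 = 44/41
8 + 1/(44/41) = 8 + 41/44 = 393/44
7 + 1/(393/44) = 7 + 44/393 = 2795/393
2 + 1/(2795/393) = 2 + 393/2795 = 5983/2795
-6 + 1/(5983/2795) = -6 + 2795/5983 = -33103/5983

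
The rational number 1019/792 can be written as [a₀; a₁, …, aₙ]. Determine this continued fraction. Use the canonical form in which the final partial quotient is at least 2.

[1; 3, 2, 22, 5]

1019 = 1·792 + 227, so a_0 = 1
792 = 3·227 + 111, so a_1 = 3
227 = 2·111 + 5, so a_2 = 2
111 = 22·5 + 1, so a_3 = 22
5 = 5·1 + 0, so a_4 = 5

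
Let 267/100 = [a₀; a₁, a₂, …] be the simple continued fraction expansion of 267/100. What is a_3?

Apply division with remainder until the remainder is 0:
267 ÷ 100 → quotient 2, remainder 67
100 ÷ 67 → quotient 1, remainder 33
67 ÷ 33 → quotient 2, remainder 1
33 ÷ 1 → quotient 33, remainder 0

33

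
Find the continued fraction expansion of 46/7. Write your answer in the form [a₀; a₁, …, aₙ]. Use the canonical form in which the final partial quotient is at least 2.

[6; 1, 1, 3]

46 = 6·7 + 4, so a_0 = 6
7 = 1·4 + 3, so a_1 = 1
4 = 1·3 + 1, so a_2 = 1
3 = 3·1 + 0, so a_3 = 3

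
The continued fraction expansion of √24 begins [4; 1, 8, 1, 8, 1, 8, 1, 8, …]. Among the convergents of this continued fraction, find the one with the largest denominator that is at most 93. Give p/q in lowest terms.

436/89

a_0 = 4: 4/1  (≤ bound)
a_1 = 1: 5/1  (≤ bound)
a_2 = 8: 44/9  (≤ bound)
a_3 = 1: 49/10  (≤ bound)
a_4 = 8: 436/89  (≤ bound)
a_5 = 1: 485/99  (> 93, stop)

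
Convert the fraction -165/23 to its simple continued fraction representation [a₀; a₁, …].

Run the Euclidean algorithm, recording each quotient:
-165 ÷ 23 → quotient -8, remainder 19
23 ÷ 19 → quotient 1, remainder 4
19 ÷ 4 → quotient 4, remainder 3
4 ÷ 3 → quotient 1, remainder 1
3 ÷ 1 → quotient 3, remainder 0

[-8; 1, 4, 1, 3]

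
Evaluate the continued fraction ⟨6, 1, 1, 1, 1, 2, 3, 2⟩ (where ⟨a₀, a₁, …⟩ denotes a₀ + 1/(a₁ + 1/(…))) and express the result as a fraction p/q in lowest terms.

Start with 2.
3 + 1/(2/1) = 3 + 1/2 = 7/2
2 + 1/(7/2) = 2 + 2/7 = 16/7
1 + 1/(16/7) = 1 + 7/16 = 23/16
1 + 1/(23/16) = 1 + 16/23 = 39/23
1 + 1/(39/23) = 1 + 23/39 = 62/39
1 + 1/(62/39) = 1 + 39/62 = 101/62
6 + 1/(101/62) = 6 + 62/101 = 668/101

668/101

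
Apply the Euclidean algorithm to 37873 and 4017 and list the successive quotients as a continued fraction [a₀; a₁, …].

[9; 2, 2, 1, 51, 2, 5]

37873 = 9·4017 + 1720, so a_0 = 9
4017 = 2·1720 + 577, so a_1 = 2
1720 = 2·577 + 566, so a_2 = 2
577 = 1·566 + 11, so a_3 = 1
566 = 51·11 + 5, so a_4 = 51
11 = 2·5 + 1, so a_5 = 2
5 = 5·1 + 0, so a_6 = 5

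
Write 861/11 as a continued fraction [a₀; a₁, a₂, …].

Apply division with remainder until the remainder is 0:
⌊861/11⌋ = 78, remainder 3
⌊11/3⌋ = 3, remainder 2
⌊3/2⌋ = 1, remainder 1
⌊2/1⌋ = 2, remainder 0

[78; 3, 1, 2]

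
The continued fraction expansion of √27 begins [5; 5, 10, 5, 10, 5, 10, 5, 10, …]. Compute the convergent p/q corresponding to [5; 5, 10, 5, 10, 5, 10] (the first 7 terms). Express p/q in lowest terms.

a_0 = 5: 5/1
a_1 = 5: 26/5
a_2 = 10: 265/51
a_3 = 5: 1351/260
a_4 = 10: 13775/2651
a_5 = 5: 70226/13515
a_6 = 10: 716035/137801

716035/137801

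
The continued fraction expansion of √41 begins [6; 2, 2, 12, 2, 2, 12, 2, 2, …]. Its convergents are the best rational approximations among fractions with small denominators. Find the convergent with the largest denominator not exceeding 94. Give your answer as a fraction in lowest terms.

a_0 = 6: 6/1  (≤ bound)
a_1 = 2: 13/2  (≤ bound)
a_2 = 2: 32/5  (≤ bound)
a_3 = 12: 397/62  (≤ bound)
a_4 = 2: 826/129  (> 94, stop)

397/62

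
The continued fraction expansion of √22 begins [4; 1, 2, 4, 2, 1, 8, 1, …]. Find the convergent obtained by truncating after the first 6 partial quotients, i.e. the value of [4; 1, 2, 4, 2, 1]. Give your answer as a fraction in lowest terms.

a_0 = 4: 4/1
a_1 = 1: 5/1
a_2 = 2: 14/3
a_3 = 4: 61/13
a_4 = 2: 136/29
a_5 = 1: 197/42

197/42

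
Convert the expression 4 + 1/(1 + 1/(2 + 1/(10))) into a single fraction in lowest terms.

Start with 10.
2 + 1/(10/1) = 2 + 1/10 = 21/10
1 + 1/(21/10) = 1 + 10/21 = 31/21
4 + 1/(31/21) = 4 + 21/31 = 145/31

145/31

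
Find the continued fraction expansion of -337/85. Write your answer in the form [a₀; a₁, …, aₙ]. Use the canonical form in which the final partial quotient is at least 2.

[-4; 28, 3]

-337 = -4·85 + 3, so a_0 = -4
85 = 28·3 + 1, so a_1 = 28
3 = 3·1 + 0, so a_2 = 3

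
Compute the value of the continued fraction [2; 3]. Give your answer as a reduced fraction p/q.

Work from the innermost term outward:
Start with 3.
2 + 1/(3/1) = 2 + 1/3 = 7/3

7/3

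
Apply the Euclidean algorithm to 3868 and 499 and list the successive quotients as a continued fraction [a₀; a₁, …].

[7; 1, 3, 41, 3]

Run the Euclidean algorithm, recording each quotient:
⌊3868/499⌋ = 7, remainder 375
⌊499/375⌋ = 1, remainder 124
⌊375/124⌋ = 3, remainder 3
⌊124/3⌋ = 41, remainder 1
⌊3/1⌋ = 3, remainder 0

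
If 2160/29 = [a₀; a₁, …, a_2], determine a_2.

2160 = 74·29 + 14, so a_0 = 74
29 = 2·14 + 1, so a_1 = 2
14 = 14·1 + 0, so a_2 = 14

14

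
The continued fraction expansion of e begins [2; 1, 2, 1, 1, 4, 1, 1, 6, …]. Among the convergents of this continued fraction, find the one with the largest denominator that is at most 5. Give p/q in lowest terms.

11/4

a_0 = 2: 2/1  (≤ bound)
a_1 = 1: 3/1  (≤ bound)
a_2 = 2: 8/3  (≤ bound)
a_3 = 1: 11/4  (≤ bound)
a_4 = 1: 19/7  (> 5, stop)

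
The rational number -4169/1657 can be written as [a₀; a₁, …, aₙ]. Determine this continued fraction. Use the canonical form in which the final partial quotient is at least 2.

Apply division with remainder until the remainder is 0:
-4169 = -3·1657 + 802, so a_0 = -3
1657 = 2·802 + 53, so a_1 = 2
802 = 15·53 + 7, so a_2 = 15
53 = 7·7 + 4, so a_3 = 7
7 = 1·4 + 3, so a_4 = 1
4 = 1·3 + 1, so a_5 = 1
3 = 3·1 + 0, so a_6 = 3

[-3; 2, 15, 7, 1, 1, 3]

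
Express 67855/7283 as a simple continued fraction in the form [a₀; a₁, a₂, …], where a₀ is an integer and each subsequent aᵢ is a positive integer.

Apply division with remainder until the remainder is 0:
67855 ÷ 7283 → quotient 9, remainder 2308
7283 ÷ 2308 → quotient 3, remainder 359
2308 ÷ 359 → quotient 6, remainder 154
359 ÷ 154 → quotient 2, remainder 51
154 ÷ 51 → quotient 3, remainder 1
51 ÷ 1 → quotient 51, remainder 0

[9; 3, 6, 2, 3, 51]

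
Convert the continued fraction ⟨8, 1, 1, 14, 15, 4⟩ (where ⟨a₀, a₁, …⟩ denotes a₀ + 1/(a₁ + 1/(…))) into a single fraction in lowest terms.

15135/1777

Start with 4.
15 + 1/(4/1) = 15 + 1/4 = 61/4
14 + 1/(61/4) = 14 + 4/61 = 858/61
1 + 1/(858/61) = 1 + 61/858 = 919/858
1 + 1/(919/858) = 1 + 858/919 = 1777/919
8 + 1/(1777/919) = 8 + 919/1777 = 15135/1777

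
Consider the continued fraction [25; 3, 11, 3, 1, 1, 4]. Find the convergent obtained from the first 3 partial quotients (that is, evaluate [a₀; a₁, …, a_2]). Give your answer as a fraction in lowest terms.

Collapse the nested fraction from the inside out:
Start with 11.
3 + 1/(11/1) = 3 + 1/11 = 34/11
25 + 1/(34/11) = 25 + 11/34 = 861/34

861/34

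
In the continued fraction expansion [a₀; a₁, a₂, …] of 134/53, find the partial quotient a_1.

Run the Euclidean algorithm, recording each quotient:
134 ÷ 53 → quotient 2, remainder 28
53 ÷ 28 → quotient 1, remainder 25

1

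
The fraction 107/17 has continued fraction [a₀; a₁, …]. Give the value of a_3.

2

Repeatedly divide and take the remainder:
107 = 6·17 + 5, so a_0 = 6
17 = 3·5 + 2, so a_1 = 3
5 = 2·2 + 1, so a_2 = 2
2 = 2·1 + 0, so a_3 = 2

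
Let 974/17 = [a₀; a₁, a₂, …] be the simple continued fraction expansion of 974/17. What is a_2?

2

Repeatedly divide and take the remainder:
⌊974/17⌋ = 57, remainder 5
⌊17/5⌋ = 3, remainder 2
⌊5/2⌋ = 2, remainder 1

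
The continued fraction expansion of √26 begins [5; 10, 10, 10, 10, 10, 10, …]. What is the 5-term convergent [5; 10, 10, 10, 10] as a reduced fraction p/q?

52525/10301

Use the convergent recurrence hₖ = aₖ·hₖ₋₁ + hₖ₋₂ (and likewise for the denominators kₖ):
a_0 = 5: 5/1
a_1 = 10: 51/10
a_2 = 10: 515/101
a_3 = 10: 5201/1020
a_4 = 10: 52525/10301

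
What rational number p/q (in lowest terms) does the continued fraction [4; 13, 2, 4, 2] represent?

1096/269

Starting at the tail and folding back:
Start with 2.
4 + 1/(2/1) = 4 + 1/2 = 9/2
2 + 1/(9/2) = 2 + 2/9 = 20/9
13 + 1/(20/9) = 13 + 9/20 = 269/20
4 + 1/(269/20) = 4 + 20/269 = 1096/269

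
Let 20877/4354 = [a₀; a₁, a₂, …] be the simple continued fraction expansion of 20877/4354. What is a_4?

20877 ÷ 4354 → quotient 4, remainder 3461
4354 ÷ 3461 → quotient 1, remainder 893
3461 ÷ 893 → quotient 3, remainder 782
893 ÷ 782 → quotient 1, remainder 111
782 ÷ 111 → quotient 7, remainder 5

7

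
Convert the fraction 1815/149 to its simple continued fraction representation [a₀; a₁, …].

[12; 5, 1, 1, 13]

Apply division with remainder until the remainder is 0:
1815 = 12·149 + 27, so a_0 = 12
149 = 5·27 + 14, so a_1 = 5
27 = 1·14 + 13, so a_2 = 1
14 = 1·13 + 1, so a_3 = 1
13 = 13·1 + 0, so a_4 = 13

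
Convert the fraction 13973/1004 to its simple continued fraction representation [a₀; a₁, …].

Run the Euclidean algorithm, recording each quotient:
13973 ÷ 1004 → quotient 13, remainder 921
1004 ÷ 921 → quotient 1, remainder 83
921 ÷ 83 → quotient 11, remainder 8
83 ÷ 8 → quotient 10, remainder 3
8 ÷ 3 → quotient 2, remainder 2
3 ÷ 2 → quotient 1, remainder 1
2 ÷ 1 → quotient 2, remainder 0

[13; 1, 11, 10, 2, 1, 2]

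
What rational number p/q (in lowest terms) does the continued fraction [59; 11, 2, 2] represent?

3368/57

Start with 2.
2 + 1/(2/1) = 2 + 1/2 = 5/2
11 + 1/(5/2) = 11 + 2/5 = 57/5
59 + 1/(57/5) = 59 + 5/57 = 3368/57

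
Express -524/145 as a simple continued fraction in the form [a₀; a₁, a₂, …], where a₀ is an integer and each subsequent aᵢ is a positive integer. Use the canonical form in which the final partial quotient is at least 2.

[-4; 2, 1, 1, 2, 3, 3]

Run the Euclidean algorithm, recording each quotient:
⌊-524/145⌋ = -4, remainder 56
⌊145/56⌋ = 2, remainder 33
⌊56/33⌋ = 1, remainder 23
⌊33/23⌋ = 1, remainder 10
⌊23/10⌋ = 2, remainder 3
⌊10/3⌋ = 3, remainder 1
⌊3/1⌋ = 3, remainder 0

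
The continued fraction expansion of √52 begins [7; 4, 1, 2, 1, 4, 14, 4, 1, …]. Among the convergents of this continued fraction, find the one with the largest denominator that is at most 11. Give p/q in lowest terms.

36/5

List convergents until the denominator exceeds the bound:
a_0 = 7: 7/1  (≤ bound)
a_1 = 4: 29/4  (≤ bound)
a_2 = 1: 36/5  (≤ bound)
a_3 = 2: 101/14  (> 11, stop)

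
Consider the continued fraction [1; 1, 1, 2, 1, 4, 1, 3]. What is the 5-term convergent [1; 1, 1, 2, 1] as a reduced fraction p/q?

11/7

Starting at the tail and folding back:
Start with 1.
2 + 1/(1/1) = 2 + 1/1 = 3/1
1 + 1/(3/1) = 1 + 1/3 = 4/3
1 + 1/(4/3) = 1 + 3/4 = 7/4
1 + 1/(7/4) = 1 + 4/7 = 11/7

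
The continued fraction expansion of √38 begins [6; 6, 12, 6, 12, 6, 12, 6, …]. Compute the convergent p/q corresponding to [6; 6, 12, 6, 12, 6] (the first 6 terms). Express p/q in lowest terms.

a_0 = 6: 6/1
a_1 = 6: 37/6
a_2 = 12: 450/73
a_3 = 6: 2737/444
a_4 = 12: 33294/5401
a_5 = 6: 202501/32850

202501/32850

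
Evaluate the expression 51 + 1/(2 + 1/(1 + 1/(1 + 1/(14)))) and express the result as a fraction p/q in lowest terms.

3752/73

a_0 = 51: 51/1
a_1 = 2: 103/2
a_2 = 1: 154/3
a_3 = 1: 257/5
a_4 = 14: 3752/73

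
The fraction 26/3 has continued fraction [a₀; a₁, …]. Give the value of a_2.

Apply division with remainder until the remainder is 0:
26 ÷ 3 → quotient 8, remainder 2
3 ÷ 2 → quotient 1, remainder 1
2 ÷ 1 → quotient 2, remainder 0

2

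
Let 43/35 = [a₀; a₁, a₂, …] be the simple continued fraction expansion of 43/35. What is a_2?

43 ÷ 35 → quotient 1, remainder 8
35 ÷ 8 → quotient 4, remainder 3
8 ÷ 3 → quotient 2, remainder 2

2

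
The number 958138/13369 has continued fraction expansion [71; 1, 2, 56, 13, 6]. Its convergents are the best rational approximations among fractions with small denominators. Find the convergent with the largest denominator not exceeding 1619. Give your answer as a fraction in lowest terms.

12112/169

a_0 = 71: 71/1  (≤ bound)
a_1 = 1: 72/1  (≤ bound)
a_2 = 2: 215/3  (≤ bound)
a_3 = 56: 12112/169  (≤ bound)
a_4 = 13: 157671/2200  (> 1619, stop)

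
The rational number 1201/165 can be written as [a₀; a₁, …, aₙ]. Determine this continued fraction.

[7; 3, 1, 1, 2, 2, 1, 2]

Run the Euclidean algorithm, recording each quotient:
1201 ÷ 165 → quotient 7, remainder 46
165 ÷ 46 → quotient 3, remainder 27
46 ÷ 27 → quotient 1, remainder 19
27 ÷ 19 → quotient 1, remainder 8
19 ÷ 8 → quotient 2, remainder 3
8 ÷ 3 → quotient 2, remainder 2
3 ÷ 2 → quotient 1, remainder 1
2 ÷ 1 → quotient 2, remainder 0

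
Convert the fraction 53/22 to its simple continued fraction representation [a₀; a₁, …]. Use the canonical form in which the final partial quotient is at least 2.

Run the Euclidean algorithm, recording each quotient:
⌊53/22⌋ = 2, remainder 9
⌊22/9⌋ = 2, remainder 4
⌊9/4⌋ = 2, remainder 1
⌊4/1⌋ = 4, remainder 0

[2; 2, 2, 4]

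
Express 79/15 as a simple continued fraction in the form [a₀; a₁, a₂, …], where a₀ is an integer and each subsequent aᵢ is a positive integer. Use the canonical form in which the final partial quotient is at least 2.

[5; 3, 1, 3]

⌊79/15⌋ = 5, remainder 4
⌊15/4⌋ = 3, remainder 3
⌊4/3⌋ = 1, remainder 1
⌊3/1⌋ = 3, remainder 0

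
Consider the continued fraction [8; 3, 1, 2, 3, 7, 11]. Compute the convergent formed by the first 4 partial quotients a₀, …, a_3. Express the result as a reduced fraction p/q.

Start with 2.
1 + 1/(2/1) = 1 + 1/2 = 3/2
3 + 1/(3/2) = 3 + 2/3 = 11/3
8 + 1/(11/3) = 8 + 3/11 = 91/11

91/11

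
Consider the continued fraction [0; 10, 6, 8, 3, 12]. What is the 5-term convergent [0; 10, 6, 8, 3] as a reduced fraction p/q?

153/1555

a_0 = 0: 0/1
a_1 = 10: 1/10
a_2 = 6: 6/61
a_3 = 8: 49/498
a_4 = 3: 153/1555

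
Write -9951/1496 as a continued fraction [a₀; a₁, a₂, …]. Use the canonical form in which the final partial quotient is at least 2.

-9951 = -7·1496 + 521, so a_0 = -7
1496 = 2·521 + 454, so a_1 = 2
521 = 1·454 + 67, so a_2 = 1
454 = 6·67 + 52, so a_3 = 6
67 = 1·52 + 15, so a_4 = 1
52 = 3·15 + 7, so a_5 = 3
15 = 2·7 + 1, so a_6 = 2
7 = 7·1 + 0, so a_7 = 7

[-7; 2, 1, 6, 1, 3, 2, 7]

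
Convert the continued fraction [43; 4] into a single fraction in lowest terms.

Start with 4.
43 + 1/(4/1) = 43 + 1/4 = 173/4

173/4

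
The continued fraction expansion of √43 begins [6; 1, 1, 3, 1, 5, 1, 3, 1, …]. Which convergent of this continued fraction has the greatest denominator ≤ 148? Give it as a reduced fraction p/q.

a_0 = 6: 6/1  (≤ bound)
a_1 = 1: 7/1  (≤ bound)
a_2 = 1: 13/2  (≤ bound)
a_3 = 3: 46/7  (≤ bound)
a_4 = 1: 59/9  (≤ bound)
a_5 = 5: 341/52  (≤ bound)
a_6 = 1: 400/61  (≤ bound)
a_7 = 3: 1541/235  (> 148, stop)

400/61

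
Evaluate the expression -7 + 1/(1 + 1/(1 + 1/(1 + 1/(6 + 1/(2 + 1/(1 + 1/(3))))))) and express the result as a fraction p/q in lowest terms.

a_0 = -7: -7/1
a_1 = 1: -6/1
a_2 = 1: -13/2
a_3 = 1: -19/3
a_4 = 6: -127/20
a_5 = 2: -273/43
a_6 = 1: -400/63
a_7 = 3: -1473/232

-1473/232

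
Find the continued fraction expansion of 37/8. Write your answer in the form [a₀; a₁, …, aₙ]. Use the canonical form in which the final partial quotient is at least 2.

Run the Euclidean algorithm, recording each quotient:
37 ÷ 8 → quotient 4, remainder 5
8 ÷ 5 → quotient 1, remainder 3
5 ÷ 3 → quotient 1, remainder 2
3 ÷ 2 → quotient 1, remainder 1
2 ÷ 1 → quotient 2, remainder 0

[4; 1, 1, 1, 2]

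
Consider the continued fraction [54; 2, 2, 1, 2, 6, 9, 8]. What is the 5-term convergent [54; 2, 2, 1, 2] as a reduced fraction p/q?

1034/19

a_0 = 54: 54/1
a_1 = 2: 109/2
a_2 = 2: 272/5
a_3 = 1: 381/7
a_4 = 2: 1034/19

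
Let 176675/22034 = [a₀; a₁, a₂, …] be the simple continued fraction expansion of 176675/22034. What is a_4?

13

176675 = 8·22034 + 403, so a_0 = 8
22034 = 54·403 + 272, so a_1 = 54
403 = 1·272 + 131, so a_2 = 1
272 = 2·131 + 10, so a_3 = 2
131 = 13·10 + 1, so a_4 = 13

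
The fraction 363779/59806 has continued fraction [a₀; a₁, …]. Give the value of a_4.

2

Repeatedly divide and take the remainder:
363779 ÷ 59806 → quotient 6, remainder 4943
59806 ÷ 4943 → quotient 12, remainder 490
4943 ÷ 490 → quotient 10, remainder 43
490 ÷ 43 → quotient 11, remainder 17
43 ÷ 17 → quotient 2, remainder 9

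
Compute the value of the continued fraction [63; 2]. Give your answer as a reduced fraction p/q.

127/2

Work from the innermost term outward:
Start with 2.
63 + 1/(2/1) = 63 + 1/2 = 127/2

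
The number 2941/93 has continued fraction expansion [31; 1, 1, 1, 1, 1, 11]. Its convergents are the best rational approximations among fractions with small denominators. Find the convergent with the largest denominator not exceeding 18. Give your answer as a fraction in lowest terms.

a_0 = 31: 31/1  (≤ bound)
a_1 = 1: 32/1  (≤ bound)
a_2 = 1: 63/2  (≤ bound)
a_3 = 1: 95/3  (≤ bound)
a_4 = 1: 158/5  (≤ bound)
a_5 = 1: 253/8  (≤ bound)
a_6 = 11: 2941/93  (> 18, stop)

253/8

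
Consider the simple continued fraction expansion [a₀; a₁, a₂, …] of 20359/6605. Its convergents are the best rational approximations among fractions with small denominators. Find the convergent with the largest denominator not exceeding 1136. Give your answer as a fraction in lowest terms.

a_0 = 3: 3/1  (≤ bound)
a_1 = 12: 37/12  (≤ bound)
a_2 = 7: 262/85  (≤ bound)
a_3 = 15: 3967/1287  (> 1136, stop)

262/85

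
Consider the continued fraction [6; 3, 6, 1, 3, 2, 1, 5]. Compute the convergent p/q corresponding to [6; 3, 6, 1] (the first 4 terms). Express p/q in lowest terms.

Start with 1.
6 + 1/(1/1) = 6 + 1/1 = 7/1
3 + 1/(7/1) = 3 + 1/7 = 22/7
6 + 1/(22/7) = 6 + 7/22 = 139/22

139/22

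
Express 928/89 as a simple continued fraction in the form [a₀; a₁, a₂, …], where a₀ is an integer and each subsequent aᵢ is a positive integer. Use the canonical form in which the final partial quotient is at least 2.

Run the Euclidean algorithm, recording each quotient:
928 = 10·89 + 38, so a_0 = 10
89 = 2·38 + 13, so a_1 = 2
38 = 2·13 + 12, so a_2 = 2
13 = 1·12 + 1, so a_3 = 1
12 = 12·1 + 0, so a_4 = 12

[10; 2, 2, 1, 12]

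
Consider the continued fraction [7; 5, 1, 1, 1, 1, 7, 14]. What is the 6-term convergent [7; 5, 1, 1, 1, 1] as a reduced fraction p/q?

Use the convergent recurrence hₖ = aₖ·hₖ₋₁ + hₖ₋₂ (and likewise for the denominators kₖ):
a_0 = 7: 7/1
a_1 = 5: 36/5
a_2 = 1: 43/6
a_3 = 1: 79/11
a_4 = 1: 122/17
a_5 = 1: 201/28

201/28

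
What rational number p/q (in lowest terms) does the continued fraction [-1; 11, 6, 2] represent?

-132/145

Work from the innermost term outward:
Start with 2.
6 + 1/(2/1) = 6 + 1/2 = 13/2
11 + 1/(13/2) = 11 + 2/13 = 145/13
-1 + 1/(145/13) = -1 + 13/145 = -132/145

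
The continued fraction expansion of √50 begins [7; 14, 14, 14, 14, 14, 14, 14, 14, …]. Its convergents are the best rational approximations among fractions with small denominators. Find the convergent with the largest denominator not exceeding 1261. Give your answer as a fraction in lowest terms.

1393/197

List convergents until the denominator exceeds the bound:
a_0 = 7: 7/1  (≤ bound)
a_1 = 14: 99/14  (≤ bound)
a_2 = 14: 1393/197  (≤ bound)
a_3 = 14: 19601/2772  (> 1261, stop)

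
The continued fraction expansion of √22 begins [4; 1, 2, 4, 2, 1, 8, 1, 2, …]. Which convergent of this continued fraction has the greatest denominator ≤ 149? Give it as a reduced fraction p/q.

List convergents until the denominator exceeds the bound:
a_0 = 4: 4/1  (≤ bound)
a_1 = 1: 5/1  (≤ bound)
a_2 = 2: 14/3  (≤ bound)
a_3 = 4: 61/13  (≤ bound)
a_4 = 2: 136/29  (≤ bound)
a_5 = 1: 197/42  (≤ bound)
a_6 = 8: 1712/365  (> 149, stop)

197/42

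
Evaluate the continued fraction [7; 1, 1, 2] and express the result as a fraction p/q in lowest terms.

a_0 = 7: 7/1
a_1 = 1: 8/1
a_2 = 1: 15/2
a_3 = 2: 38/5

38/5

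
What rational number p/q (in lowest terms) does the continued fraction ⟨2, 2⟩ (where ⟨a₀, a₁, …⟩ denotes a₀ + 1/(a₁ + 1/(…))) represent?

5/2

Use the convergent recurrence hₖ = aₖ·hₖ₋₁ + hₖ₋₂ (and likewise for the denominators kₖ):
a_0 = 2: 2/1
a_1 = 2: 5/2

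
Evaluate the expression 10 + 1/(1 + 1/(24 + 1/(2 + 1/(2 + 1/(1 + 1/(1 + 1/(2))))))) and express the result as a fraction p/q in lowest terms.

Collapse the nested fraction from the inside out:
Start with 2.
1 + 1/(2/1) = 1 + 1/2 = 3/2
1 + 1/(3/2) = 1 + 2/3 = 5/3
2 + 1/(5/3) = 2 + 3/5 = 13/5
2 + 1/(13/5) = 2 + 5/13 = 31/13
24 + 1/(31/13) = 24 + 13/31 = 757/31
1 + 1/(757/31) = 1 + 31/757 = 788/757
10 + 1/(788/757) = 10 + 757/788 = 8637/788

8637/788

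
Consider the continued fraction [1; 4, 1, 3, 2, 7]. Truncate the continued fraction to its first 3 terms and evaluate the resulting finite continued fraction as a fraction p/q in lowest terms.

6/5

a_0 = 1: 1/1
a_1 = 4: 5/4
a_2 = 1: 6/5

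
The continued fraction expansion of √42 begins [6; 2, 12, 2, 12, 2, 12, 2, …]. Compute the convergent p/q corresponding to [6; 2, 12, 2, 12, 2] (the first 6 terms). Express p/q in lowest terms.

8749/1350

Start with 2.
12 + 1/(2/1) = 12 + 1/2 = 25/2
2 + 1/(25/2) = 2 + 2/25 = 52/25
12 + 1/(52/25) = 12 + 25/52 = 649/52
2 + 1/(649/52) = 2 + 52/649 = 1350/649
6 + 1/(1350/649) = 6 + 649/1350 = 8749/1350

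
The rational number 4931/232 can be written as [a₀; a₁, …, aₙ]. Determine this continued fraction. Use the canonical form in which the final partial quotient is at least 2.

Repeatedly divide and take the remainder:
⌊4931/232⌋ = 21, remainder 59
⌊232/59⌋ = 3, remainder 55
⌊59/55⌋ = 1, remainder 4
⌊55/4⌋ = 13, remainder 3
⌊4/3⌋ = 1, remainder 1
⌊3/1⌋ = 3, remainder 0

[21; 3, 1, 13, 1, 3]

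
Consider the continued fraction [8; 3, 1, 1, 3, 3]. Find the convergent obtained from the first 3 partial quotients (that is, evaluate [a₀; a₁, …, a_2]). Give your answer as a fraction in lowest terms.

a_0 = 8: 8/1
a_1 = 3: 25/3
a_2 = 1: 33/4

33/4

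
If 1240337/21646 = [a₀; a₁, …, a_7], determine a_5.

Apply division with remainder until the remainder is 0:
1240337 = 57·21646 + 6515, so a_0 = 57
21646 = 3·6515 + 2101, so a_1 = 3
6515 = 3·2101 + 212, so a_2 = 3
2101 = 9·212 + 193, so a_3 = 9
212 = 1·193 + 19, so a_4 = 1
193 = 10·19 + 3, so a_5 = 10

10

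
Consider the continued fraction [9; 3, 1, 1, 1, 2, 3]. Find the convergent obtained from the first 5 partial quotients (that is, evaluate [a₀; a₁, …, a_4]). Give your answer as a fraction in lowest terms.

102/11

Use the convergent recurrence hₖ = aₖ·hₖ₋₁ + hₖ₋₂ (and likewise for the denominators kₖ):
a_0 = 9: 9/1
a_1 = 3: 28/3
a_2 = 1: 37/4
a_3 = 1: 65/7
a_4 = 1: 102/11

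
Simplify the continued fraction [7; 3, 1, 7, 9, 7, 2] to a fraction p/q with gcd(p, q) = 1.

Start with 2.
7 + 1/(2/1) = 7 + 1/2 = 15/2
9 + 1/(15/2) = 9 + 2/15 = 137/15
7 + 1/(137/15) = 7 + 15/137 = 974/137
1 + 1/(974/137) = 1 + 137/974 = 1111/974
3 + 1/(1111/974) = 3 + 974/1111 = 4307/1111
7 + 1/(4307/1111) = 7 + 1111/4307 = 31260/4307

31260/4307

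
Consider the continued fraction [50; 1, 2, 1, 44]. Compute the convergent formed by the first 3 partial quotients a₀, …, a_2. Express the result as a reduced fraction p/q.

Collapse the nested fraction from the inside out:
Start with 2.
1 + 1/(2/1) = 1 + 1/2 = 3/2
50 + 1/(3/2) = 50 + 2/3 = 152/3

152/3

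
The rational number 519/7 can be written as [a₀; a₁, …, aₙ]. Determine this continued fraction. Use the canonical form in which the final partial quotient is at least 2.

Repeatedly divide and take the remainder:
519 ÷ 7 → quotient 74, remainder 1
7 ÷ 1 → quotient 7, remainder 0

[74; 7]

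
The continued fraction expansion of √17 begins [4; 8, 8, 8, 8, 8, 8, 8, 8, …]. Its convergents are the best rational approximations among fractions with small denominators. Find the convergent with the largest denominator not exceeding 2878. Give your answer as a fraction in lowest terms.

2177/528

a_0 = 4: 4/1  (≤ bound)
a_1 = 8: 33/8  (≤ bound)
a_2 = 8: 268/65  (≤ bound)
a_3 = 8: 2177/528  (≤ bound)
a_4 = 8: 17684/4289  (> 2878, stop)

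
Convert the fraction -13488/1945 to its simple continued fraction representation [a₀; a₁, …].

⌊-13488/1945⌋ = -7, remainder 127
⌊1945/127⌋ = 15, remainder 40
⌊127/40⌋ = 3, remainder 7
⌊40/7⌋ = 5, remainder 5
⌊7/5⌋ = 1, remainder 2
⌊5/2⌋ = 2, remainder 1
⌊2/1⌋ = 2, remainder 0

[-7; 15, 3, 5, 1, 2, 2]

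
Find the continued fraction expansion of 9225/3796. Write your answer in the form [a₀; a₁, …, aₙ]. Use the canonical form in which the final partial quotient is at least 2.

Repeatedly divide and take the remainder:
⌊9225/3796⌋ = 2, remainder 1633
⌊3796/1633⌋ = 2, remainder 530
⌊1633/530⌋ = 3, remainder 43
⌊530/43⌋ = 12, remainder 14
⌊43/14⌋ = 3, remainder 1
⌊14/1⌋ = 14, remainder 0

[2; 2, 3, 12, 3, 14]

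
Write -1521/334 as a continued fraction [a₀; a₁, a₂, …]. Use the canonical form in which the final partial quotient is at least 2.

⌊-1521/334⌋ = -5, remainder 149
⌊334/149⌋ = 2, remainder 36
⌊149/36⌋ = 4, remainder 5
⌊36/5⌋ = 7, remainder 1
⌊5/1⌋ = 5, remainder 0

[-5; 2, 4, 7, 5]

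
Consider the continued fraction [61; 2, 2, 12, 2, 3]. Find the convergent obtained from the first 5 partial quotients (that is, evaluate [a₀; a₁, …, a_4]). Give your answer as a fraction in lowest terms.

Use the convergent recurrence hₖ = aₖ·hₖ₋₁ + hₖ₋₂ (and likewise for the denominators kₖ):
a_0 = 61: 61/1
a_1 = 2: 123/2
a_2 = 2: 307/5
a_3 = 12: 3807/62
a_4 = 2: 7921/129

7921/129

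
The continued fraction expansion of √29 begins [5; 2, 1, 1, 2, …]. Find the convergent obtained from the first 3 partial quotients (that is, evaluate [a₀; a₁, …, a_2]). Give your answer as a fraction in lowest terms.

16/3

Collapse the nested fraction from the inside out:
Start with 1.
2 + 1/(1/1) = 2 + 1/1 = 3/1
5 + 1/(3/1) = 5 + 1/3 = 16/3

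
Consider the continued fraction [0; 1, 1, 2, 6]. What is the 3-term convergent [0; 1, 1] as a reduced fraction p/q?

1/2

a_0 = 0: 0/1
a_1 = 1: 1/1
a_2 = 1: 1/2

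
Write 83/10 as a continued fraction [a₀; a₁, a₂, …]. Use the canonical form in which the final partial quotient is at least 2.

[8; 3, 3]

Repeatedly divide and take the remainder:
83 = 8·10 + 3, so a_0 = 8
10 = 3·3 + 1, so a_1 = 3
3 = 3·1 + 0, so a_2 = 3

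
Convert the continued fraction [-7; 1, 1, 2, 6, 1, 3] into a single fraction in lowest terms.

-916/143

Work from the innermost term outward:
Start with 3.
1 + 1/(3/1) = 1 + 1/3 = 4/3
6 + 1/(4/3) = 6 + 3/4 = 27/4
2 + 1/(27/4) = 2 + 4/27 = 58/27
1 + 1/(58/27) = 1 + 27/58 = 85/58
1 + 1/(85/58) = 1 + 58/85 = 143/85
-7 + 1/(143/85) = -7 + 85/143 = -916/143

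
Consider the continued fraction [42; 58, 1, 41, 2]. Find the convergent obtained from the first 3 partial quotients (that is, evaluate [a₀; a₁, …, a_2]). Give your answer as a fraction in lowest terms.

Work from the innermost term outward:
Start with 1.
58 + 1/(1/1) = 58 + 1/1 = 59/1
42 + 1/(59/1) = 42 + 1/59 = 2479/59

2479/59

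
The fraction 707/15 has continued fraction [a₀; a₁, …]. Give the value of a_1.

7

707 = 47·15 + 2, so a_0 = 47
15 = 7·2 + 1, so a_1 = 7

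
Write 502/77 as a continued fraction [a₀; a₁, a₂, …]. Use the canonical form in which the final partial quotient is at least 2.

502 ÷ 77 → quotient 6, remainder 40
77 ÷ 40 → quotient 1, remainder 37
40 ÷ 37 → quotient 1, remainder 3
37 ÷ 3 → quotient 12, remainder 1
3 ÷ 1 → quotient 3, remainder 0

[6; 1, 1, 12, 3]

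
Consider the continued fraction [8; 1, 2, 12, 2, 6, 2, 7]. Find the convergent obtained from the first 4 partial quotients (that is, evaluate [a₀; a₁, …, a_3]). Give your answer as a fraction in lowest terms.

321/37

Build up convergents one term at a time:
a_0 = 8: 8/1
a_1 = 1: 9/1
a_2 = 2: 26/3
a_3 = 12: 321/37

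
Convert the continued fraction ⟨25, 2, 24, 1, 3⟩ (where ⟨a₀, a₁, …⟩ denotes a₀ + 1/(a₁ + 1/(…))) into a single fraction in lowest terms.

Collapse the nested fraction from the inside out:
Start with 3.
1 + 1/(3/1) = 1 + 1/3 = 4/3
24 + 1/(4/3) = 24 + 3/4 = 99/4
2 + 1/(99/4) = 2 + 4/99 = 202/99
25 + 1/(202/99) = 25 + 99/202 = 5149/202

5149/202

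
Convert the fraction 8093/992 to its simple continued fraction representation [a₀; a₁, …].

[8; 6, 3, 7, 7]

⌊8093/992⌋ = 8, remainder 157
⌊992/157⌋ = 6, remainder 50
⌊157/50⌋ = 3, remainder 7
⌊50/7⌋ = 7, remainder 1
⌊7/1⌋ = 7, remainder 0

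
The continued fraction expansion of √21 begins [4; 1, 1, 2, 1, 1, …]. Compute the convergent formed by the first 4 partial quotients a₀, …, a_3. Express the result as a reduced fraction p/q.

a_0 = 4: 4/1
a_1 = 1: 5/1
a_2 = 1: 9/2
a_3 = 2: 23/5

23/5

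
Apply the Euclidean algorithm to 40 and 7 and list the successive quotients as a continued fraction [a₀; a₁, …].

⌊40/7⌋ = 5, remainder 5
⌊7/5⌋ = 1, remainder 2
⌊5/2⌋ = 2, remainder 1
⌊2/1⌋ = 2, remainder 0

[5; 1, 2, 2]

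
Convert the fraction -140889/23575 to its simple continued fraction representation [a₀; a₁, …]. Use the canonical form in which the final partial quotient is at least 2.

[-6; 42, 43, 6, 2]

-140889 = -6·23575 + 561, so a_0 = -6
23575 = 42·561 + 13, so a_1 = 42
561 = 43·13 + 2, so a_2 = 43
13 = 6·2 + 1, so a_3 = 6
2 = 2·1 + 0, so a_4 = 2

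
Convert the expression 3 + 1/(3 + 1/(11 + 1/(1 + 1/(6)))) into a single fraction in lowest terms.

851/256

Use the convergent recurrence hₖ = aₖ·hₖ₋₁ + hₖ₋₂ (and likewise for the denominators kₖ):
a_0 = 3: 3/1
a_1 = 3: 10/3
a_2 = 11: 113/34
a_3 = 1: 123/37
a_4 = 6: 851/256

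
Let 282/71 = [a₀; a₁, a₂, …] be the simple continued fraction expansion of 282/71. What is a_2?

Apply division with remainder until the remainder is 0:
282 ÷ 71 → quotient 3, remainder 69
71 ÷ 69 → quotient 1, remainder 2
69 ÷ 2 → quotient 34, remainder 1

34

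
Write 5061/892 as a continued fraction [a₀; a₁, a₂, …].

[5; 1, 2, 15, 3, 6]

5061 ÷ 892 → quotient 5, remainder 601
892 ÷ 601 → quotient 1, remainder 291
601 ÷ 291 → quotient 2, remainder 19
291 ÷ 19 → quotient 15, remainder 6
19 ÷ 6 → quotient 3, remainder 1
6 ÷ 1 → quotient 6, remainder 0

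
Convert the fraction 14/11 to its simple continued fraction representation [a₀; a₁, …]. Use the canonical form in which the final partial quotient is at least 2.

[1; 3, 1, 2]

⌊14/11⌋ = 1, remainder 3
⌊11/3⌋ = 3, remainder 2
⌊3/2⌋ = 1, remainder 1
⌊2/1⌋ = 2, remainder 0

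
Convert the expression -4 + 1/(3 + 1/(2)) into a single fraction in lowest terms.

-26/7

a_0 = -4: -4/1
a_1 = 3: -11/3
a_2 = 2: -26/7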